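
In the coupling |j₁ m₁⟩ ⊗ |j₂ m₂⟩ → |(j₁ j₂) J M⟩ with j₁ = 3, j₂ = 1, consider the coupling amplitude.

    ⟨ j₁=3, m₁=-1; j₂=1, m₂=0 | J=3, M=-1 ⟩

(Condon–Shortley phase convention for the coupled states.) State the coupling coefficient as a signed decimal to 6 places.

-0.288675

j₁+j₂−J=1  J+j₁−j₂=5  J−j₁+j₂=1  j₁+j₂+J+1=8
(j₁±m₁, j₂±m₂, J±M) = (2,4,1,1,2,4)
P² = 48
sum k=0..1:
  [0] +1/24 = 1/24
  [1] −1/12 = -1/12
S = -1/24
C² = P²·S² = 1/12 ; C = -0.288675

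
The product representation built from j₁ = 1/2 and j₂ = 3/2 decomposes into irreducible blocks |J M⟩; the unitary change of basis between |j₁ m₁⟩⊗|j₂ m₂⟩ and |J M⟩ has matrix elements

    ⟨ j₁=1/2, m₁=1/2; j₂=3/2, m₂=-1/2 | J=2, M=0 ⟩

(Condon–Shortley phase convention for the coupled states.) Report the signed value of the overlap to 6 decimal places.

+0.707107

triangle: 0!×1!×3!/5! = 6/120
(j±m)!: 1!×0!×1!×2!×2!×2! = 8
prefactor² = (2J+1)×Δ×N² = 2
  k=0: +1/(0!×0!×0!×1!×1!×2!) = 1/2
Σ = 1/2  ⇒  CG² = 2×(1/2)² = 1/2
CG = +√(1/2) = +0.707107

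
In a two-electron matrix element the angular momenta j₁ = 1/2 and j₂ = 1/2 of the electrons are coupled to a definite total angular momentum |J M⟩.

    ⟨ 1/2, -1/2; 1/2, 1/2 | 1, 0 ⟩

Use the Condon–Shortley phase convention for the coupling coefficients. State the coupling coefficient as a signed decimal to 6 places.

√[3·0!1!1!/3! · 0!1!1!0!1!1!] = √(1/2)
  +(−1)^0/∏(0,0,1,1,0,0)! = 1  (running 1)
⟨..|..⟩ = √(1/2)·(1) = +0.707107

+√(1/2) = +0.707107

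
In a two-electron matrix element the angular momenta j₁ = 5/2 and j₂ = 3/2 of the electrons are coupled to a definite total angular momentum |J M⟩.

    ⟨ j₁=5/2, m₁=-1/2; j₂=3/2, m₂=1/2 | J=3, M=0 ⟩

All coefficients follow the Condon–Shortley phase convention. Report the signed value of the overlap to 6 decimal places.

j₁+j₂−J=1  J+j₁−j₂=4  J−j₁+j₂=2  j₁+j₂+J+1=8
(j₁±m₁, j₂±m₂, J±M) = (2,3,2,1,3,3)
P² = 36/5
sum k=0..1:
  [0] +1/12 = 1/12
  [1] −1/4 = -1/4
S = -1/6
C² = P²·S² = 1/5 ; C = -0.447214

-0.447214  (= −√(1/5))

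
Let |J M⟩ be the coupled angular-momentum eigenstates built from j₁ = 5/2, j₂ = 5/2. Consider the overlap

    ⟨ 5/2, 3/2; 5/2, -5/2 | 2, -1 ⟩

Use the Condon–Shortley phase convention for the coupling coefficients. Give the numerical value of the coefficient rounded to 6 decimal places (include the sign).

+√(5/14) = +0.597614

triangle: 3!×2!×2!/8! = 24/40320
(j±m)!: 4!×1!×0!×5!×1!×3! = 17280
prefactor² = (2J+1)×Δ×N² = 360/7
  k=0: +1/(0!×3!×1!×0!×1!×2!) = 1/12
Σ = 1/12  ⇒  CG² = 360/7×(1/12)² = 5/14
CG = +√(5/14) = +0.597614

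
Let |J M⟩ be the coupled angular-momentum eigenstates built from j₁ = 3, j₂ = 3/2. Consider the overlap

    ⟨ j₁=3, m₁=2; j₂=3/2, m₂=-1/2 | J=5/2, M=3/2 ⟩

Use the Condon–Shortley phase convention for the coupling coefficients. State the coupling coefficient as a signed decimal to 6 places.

√[6·2!4!1!/8! · 5!1!1!2!4!1!] = √(288/7)
  +(−1)^0/∏(0,2,1,1,3,0)! = 1/12  (running 1/12)
  +(−1)^1/∏(1,1,0,0,4,1)! = -1/24  (running 1/24)
⟨..|..⟩ = √(288/7)·(1/24) = +0.267261

+0.267261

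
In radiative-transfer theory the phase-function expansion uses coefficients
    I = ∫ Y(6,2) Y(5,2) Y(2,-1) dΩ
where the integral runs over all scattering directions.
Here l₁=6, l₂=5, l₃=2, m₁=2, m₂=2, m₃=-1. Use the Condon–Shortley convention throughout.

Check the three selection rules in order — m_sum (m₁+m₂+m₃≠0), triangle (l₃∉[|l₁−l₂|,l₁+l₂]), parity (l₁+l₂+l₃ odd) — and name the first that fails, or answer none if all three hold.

m_sum

m₁+m₂+m₃ = 2 + 2 − 1 = 3  ✗
triangle: |6−5|=1 ≤ l₃=2 ≤ 6+5=11
parity: l₁+l₂+l₃ = 13 is odd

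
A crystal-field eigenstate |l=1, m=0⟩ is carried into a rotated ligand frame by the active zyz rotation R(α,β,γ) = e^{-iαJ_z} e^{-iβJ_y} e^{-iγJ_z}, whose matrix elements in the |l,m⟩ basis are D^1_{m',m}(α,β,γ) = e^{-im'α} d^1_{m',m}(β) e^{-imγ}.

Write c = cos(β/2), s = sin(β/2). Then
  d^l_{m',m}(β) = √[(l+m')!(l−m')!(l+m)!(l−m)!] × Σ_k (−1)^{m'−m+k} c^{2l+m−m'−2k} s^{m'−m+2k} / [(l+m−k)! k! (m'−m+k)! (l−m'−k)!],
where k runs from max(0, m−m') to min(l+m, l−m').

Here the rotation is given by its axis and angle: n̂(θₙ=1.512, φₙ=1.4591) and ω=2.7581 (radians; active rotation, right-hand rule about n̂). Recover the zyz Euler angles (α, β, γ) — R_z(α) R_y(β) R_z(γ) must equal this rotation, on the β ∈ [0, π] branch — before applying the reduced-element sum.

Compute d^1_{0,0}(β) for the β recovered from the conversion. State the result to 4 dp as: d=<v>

Axis–angle → zyz. n̂ = (sinθₙcosφₙ, sinθₙsinφₙ, cosθₙ) = (+0.111272, +0.992051, +0.058762), ω = 2.7581.
R = I cosω + sinω [n̂]ₓ + (1−cosω) n̂n̂ᵀ gives
  R = [-0.903500, +0.190769, +0.383790; +0.234743, +0.969481, +0.070723; -0.358585, +0.153990, -0.920708]
β = atan2(√(R₁₃²+R₂₃²), R₃₃) = 2.740688; α = atan2(R₂₃, R₁₃) mod 2π = 0.182230; γ = atan2(R₃₂, −R₃₁) mod 2π = 0.405623
d^1_{0,0}(β=2.7407) via the finite sum:
With c≡cos(β/2)=0.199113 and s≡sin(β/2)=0.979977, N=[1·1·1·1]^{1/2}=1.000000
k: max(0,(0)−(0))=0 … min(1+(0),1−(0))=1
  k=0: (−1)^0·1.0000/(1)·0.1991^2·0.9800^0 = +0.039646
  k=1: (−1)^1·1.0000/(1)·0.1991^0·0.9800^2 = -0.960354
d^1_{0,0}(2.7407) = +0.039646 -0.960354 = -0.920708

d=-0.9207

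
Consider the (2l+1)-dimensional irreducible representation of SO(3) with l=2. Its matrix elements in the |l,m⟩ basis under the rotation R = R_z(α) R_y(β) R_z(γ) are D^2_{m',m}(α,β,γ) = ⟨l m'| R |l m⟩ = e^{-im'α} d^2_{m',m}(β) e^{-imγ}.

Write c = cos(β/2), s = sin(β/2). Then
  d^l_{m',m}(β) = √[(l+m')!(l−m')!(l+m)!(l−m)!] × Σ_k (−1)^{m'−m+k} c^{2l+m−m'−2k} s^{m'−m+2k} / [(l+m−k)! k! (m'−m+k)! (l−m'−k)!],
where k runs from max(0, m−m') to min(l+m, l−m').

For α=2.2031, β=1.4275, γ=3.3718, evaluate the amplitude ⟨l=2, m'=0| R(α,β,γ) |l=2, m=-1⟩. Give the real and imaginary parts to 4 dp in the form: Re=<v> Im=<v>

Re=0.1685 Im=0.0395

D^2_{0,-1}(2.2031,1.4275,3.3718) = e^{-i·0·2.2031}·d^2_{0,-1}(1.4275)·e^{-i·-1·3.3718}. Compute d first:
With c≡cos(β/2)=0.755912 and s≡sin(β/2)=0.654673, N=[2·2·1·6]^{1/2}=4.898979
k∈{0,1} keeps every argument non-negative
  k=0: (−1)^1·4.8990/(2)·0.7559^3·0.6547^1 = -0.692650
  k=1: (−1)^2·4.8990/(2)·0.7559^1·0.6547^3 = +0.519542
d^2_{0,-1}(1.4275) = -0.692650 +0.519542 = -0.173109
D = (+1.000000+0.000000i)·(-0.173109)·(-0.973619-0.228179i) = +0.168542+0.039500i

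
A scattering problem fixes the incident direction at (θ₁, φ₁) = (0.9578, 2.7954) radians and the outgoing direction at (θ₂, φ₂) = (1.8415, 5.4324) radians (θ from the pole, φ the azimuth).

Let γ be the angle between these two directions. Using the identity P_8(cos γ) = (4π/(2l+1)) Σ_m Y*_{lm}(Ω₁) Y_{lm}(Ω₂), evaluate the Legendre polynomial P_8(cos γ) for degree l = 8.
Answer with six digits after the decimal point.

Expand P_8 via completeness: Σ_{m} conj(Y_{8,m}) at Ω₁ times Y_{8,m} at Ω₂ —
  m=-8: (-0.096186, -0.037534) × (0.331847, 0.191370) = (-0.024736, -0.030863)  (running Σ = (-0.024736, -0.030863))
  m=-7: (0.218734, 0.191166) × (-0.402608, 0.136864) = (-0.114228, -0.047028)  (running Σ = (-0.138964, -0.077891))
  m=-6: (-0.216736, -0.390804) × (0.008366, -0.020218) = (-0.009714, 0.001113)  (running Σ = (-0.148678, -0.076778))
  m=-5: (0.053668, 0.332204) × (-0.154079, -0.312195) = (0.095443, -0.067940)  (running Σ = (-0.053235, -0.144719))
  m=-4: (-0.013572, 0.072112) × (0.148421, 0.039729) = (-0.004879, 0.010164)  (running Σ = (-0.058114, -0.134555))
  m=-3: (0.186020, -0.315877) × (0.232840, -0.155642) = (-0.005851, -0.102501)  (running Σ = (-0.063965, -0.237056))
  m=-2: (-0.092729, 0.076905) × (-0.026589, 0.202158) = (-0.013081, -0.020791)  (running Σ = (-0.077047, -0.257847))
  m=-1: (-0.296726, 0.107035) × (0.161483, 0.184113) = (-0.067623, -0.037347)  (running Σ = (-0.144669, -0.295194))
  m=0: (0.171082, -0.000000) × (-0.217066, 0.000000) = (-0.037136, 0.000000)  (running Σ = (-0.181806, -0.295194))
  m=1: (0.296726, 0.107035) × (-0.161483, 0.184113) = (-0.067623, 0.037347)  (running Σ = (-0.249428, -0.257847))
  m=2: (-0.092729, -0.076905) × (-0.026589, -0.202158) = (-0.013081, 0.020791)  (running Σ = (-0.262510, -0.237056))
  m=3: (-0.186020, -0.315877) × (-0.232840, -0.155642) = (-0.005851, 0.102501)  (running Σ = (-0.268361, -0.134555))
  m=4: (-0.013572, -0.072112) × (0.148421, -0.039729) = (-0.004879, -0.010164)  (running Σ = (-0.273240, -0.144719))
  m=5: (-0.053668, 0.332204) × (0.154079, -0.312195) = (0.095443, 0.067940)  (running Σ = (-0.177797, -0.076778))
  m=6: (-0.216736, 0.390804) × (0.008366, 0.020218) = (-0.009714, -0.001113)  (running Σ = (-0.187511, -0.077891))
  m=7: (-0.218734, 0.191166) × (0.402608, 0.136864) = (-0.114228, 0.047028)  (running Σ = (-0.301739, -0.030863))
  m=8: (-0.096186, 0.037534) × (0.331847, -0.191370) = (-0.024736, 0.030863)  (running Σ = (-0.326475, -0.000000))
Total Σ_m = (-0.326475, -0.000000). Multiply by 0.739198: (-0.241330, -0.000000). P_8(cos γ) = -0.241330

-0.241330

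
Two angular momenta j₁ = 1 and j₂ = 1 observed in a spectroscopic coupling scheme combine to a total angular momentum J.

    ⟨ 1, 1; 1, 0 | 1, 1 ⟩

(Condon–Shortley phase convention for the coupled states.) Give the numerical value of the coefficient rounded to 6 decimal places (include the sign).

+√(1/2) = +0.707107

triangle: 1!×1!×1!/4! = 1/24
(j±m)!: 2!×0!×1!×1!×2!×0! = 4
prefactor² = (2J+1)×Δ×N² = 1/2
  k=0: +1/(0!×1!×0!×1!×1!×0!) = 1
Σ = 1  ⇒  CG² = 1/2×1² = 1/2
CG = +√(1/2) = +0.707107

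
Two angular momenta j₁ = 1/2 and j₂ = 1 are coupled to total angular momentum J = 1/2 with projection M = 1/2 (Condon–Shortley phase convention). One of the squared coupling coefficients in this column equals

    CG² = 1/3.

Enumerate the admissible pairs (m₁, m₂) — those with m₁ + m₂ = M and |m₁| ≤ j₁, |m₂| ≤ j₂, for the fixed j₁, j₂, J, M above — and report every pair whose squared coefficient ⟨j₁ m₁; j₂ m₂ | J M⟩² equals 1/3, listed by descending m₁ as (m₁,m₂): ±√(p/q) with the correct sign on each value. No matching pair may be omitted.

Admissible pairs with m₁+m₂ = M = 1/2: (-1/2,1), (1/2,0)
  (m₁,m₂)=(1/2,0): CG² = 1/3, CG = +√(1/3)   ← matches the target
  (m₁,m₂)=(-1/2,1): CG² = 2/3, CG = −√(2/3)
Pairs with CG² = 1/3: (1/2,0): +√(1/3)

(1/2,0): +√(1/3)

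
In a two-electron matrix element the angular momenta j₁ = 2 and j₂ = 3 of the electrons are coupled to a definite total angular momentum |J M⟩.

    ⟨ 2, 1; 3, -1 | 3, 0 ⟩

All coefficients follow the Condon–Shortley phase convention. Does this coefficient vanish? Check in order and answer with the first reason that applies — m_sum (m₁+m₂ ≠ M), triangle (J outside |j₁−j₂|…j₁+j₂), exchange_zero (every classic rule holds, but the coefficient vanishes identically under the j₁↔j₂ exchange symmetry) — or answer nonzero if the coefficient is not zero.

nonzero

m-sum: m₁+m₂ = 1+(-1) = 0, M = 0  ✓
triangle: |j₁−j₂| = 1 ≤ J = 3 ≤ j₁+j₂ = 5  ✓
exchange: j₁≠j₂ or m₁≠m₂ — the exchange symmetry imposes no constraint here
value check: CG = +√(1/30) = +0.182574 ≠ 0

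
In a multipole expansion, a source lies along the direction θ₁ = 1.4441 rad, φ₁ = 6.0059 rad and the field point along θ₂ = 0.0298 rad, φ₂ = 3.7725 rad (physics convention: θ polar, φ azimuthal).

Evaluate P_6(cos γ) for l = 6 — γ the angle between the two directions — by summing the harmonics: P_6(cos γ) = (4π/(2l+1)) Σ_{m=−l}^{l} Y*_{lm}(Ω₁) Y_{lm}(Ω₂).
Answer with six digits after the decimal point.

-0.238453

Expand P_6 via completeness: Σ_{m} conj(Y_{6,m}) at Ω₁ times Y_{6,m} at Ω₂ —
  term(m=-6) = (0.000000, 0.000000)   from Y*(Ω₁)=(-0.042709, -0.458327), Y(Ω₂)=(-0.000000, 0.000000)
  term(m=-5) = (0.000000, -0.000000)   from Y*(Ω₁)=(0.037236, -0.199672), Y(Ω₂)=(0.000000, -0.000000)
  term(m=-4) = (0.000001, -0.000000)   from Y*(Ω₁)=(-0.126860, 0.254989), Y(Ω₂)=(-0.000002, -0.000002)
  term(m=-3) = (-0.000029, -0.000013)   from Y*(Ω₁)=(-0.152834, 0.167738), Y(Ω₂)=(0.000044, 0.000131)
  term(m=-2) = (-0.000259, -0.001034)   from Y*(Ω₁)=(0.196450, -0.121683), Y(Ω₂)=(0.001403, -0.004396)
  term(m=-1) = (-0.014067, 0.018028)   from Y*(Ω₁)=(0.224961, -0.064028), Y(Ω₂)=(-0.078945, 0.057669)
  term(m=+0) = (-0.217974, -0.000000)   from Y*(Ω₁)=(-0.216320, -0.000000), Y(Ω₂)=(1.007645, 0.000000)
  term(m=+1) = (-0.014067, -0.018028)   from Y*(Ω₁)=(-0.224961, -0.064028), Y(Ω₂)=(0.078945, 0.057669)
  term(m=+2) = (-0.000259, 0.001034)   from Y*(Ω₁)=(0.196450, 0.121683), Y(Ω₂)=(0.001403, 0.004396)
  term(m=+3) = (-0.000029, 0.000013)   from Y*(Ω₁)=(0.152834, 0.167738), Y(Ω₂)=(-0.000044, 0.000131)
  term(m=+4) = (0.000001, 0.000000)   from Y*(Ω₁)=(-0.126860, -0.254989), Y(Ω₂)=(-0.000002, 0.000002)
  term(m=+5) = (0.000000, 0.000000)   from Y*(Ω₁)=(-0.037236, -0.199672), Y(Ω₂)=(-0.000000, -0.000000)
  term(m=+6) = (0.000000, -0.000000)   from Y*(Ω₁)=(-0.042709, 0.458327), Y(Ω₂)=(-0.000000, -0.000000)
Accumulated sum (-0.246682, 0.000000); after 4π/(2l+1) scaling, (-0.238453, 0.000000) ⇒ P_6 = -0.238453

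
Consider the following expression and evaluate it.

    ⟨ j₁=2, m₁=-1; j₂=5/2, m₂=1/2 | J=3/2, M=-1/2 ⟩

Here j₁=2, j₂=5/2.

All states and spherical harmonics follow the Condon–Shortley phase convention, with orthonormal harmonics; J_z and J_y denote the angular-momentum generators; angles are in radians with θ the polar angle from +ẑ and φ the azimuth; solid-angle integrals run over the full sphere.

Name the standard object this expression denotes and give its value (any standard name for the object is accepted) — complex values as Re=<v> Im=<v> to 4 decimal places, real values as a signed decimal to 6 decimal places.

This is a Clebsch–Gordan (vector-coupling) coefficient.
j₁+j₂−J=3  J+j₁−j₂=1  J−j₁+j₂=2  j₁+j₂+J+1=7
(j₁±m₁, j₂±m₂, J±M) = (1,3,3,2,1,2)
P² = 48/35
sum k=2..3:
  [2] +1/2 = 1/2
  [3] −1/12 = -1/12
S = 5/12
C² = P²·S² = 5/21 ; C = +0.487950

Clebsch–Gordan coefficient, +√(5/21) ≈ +0.487950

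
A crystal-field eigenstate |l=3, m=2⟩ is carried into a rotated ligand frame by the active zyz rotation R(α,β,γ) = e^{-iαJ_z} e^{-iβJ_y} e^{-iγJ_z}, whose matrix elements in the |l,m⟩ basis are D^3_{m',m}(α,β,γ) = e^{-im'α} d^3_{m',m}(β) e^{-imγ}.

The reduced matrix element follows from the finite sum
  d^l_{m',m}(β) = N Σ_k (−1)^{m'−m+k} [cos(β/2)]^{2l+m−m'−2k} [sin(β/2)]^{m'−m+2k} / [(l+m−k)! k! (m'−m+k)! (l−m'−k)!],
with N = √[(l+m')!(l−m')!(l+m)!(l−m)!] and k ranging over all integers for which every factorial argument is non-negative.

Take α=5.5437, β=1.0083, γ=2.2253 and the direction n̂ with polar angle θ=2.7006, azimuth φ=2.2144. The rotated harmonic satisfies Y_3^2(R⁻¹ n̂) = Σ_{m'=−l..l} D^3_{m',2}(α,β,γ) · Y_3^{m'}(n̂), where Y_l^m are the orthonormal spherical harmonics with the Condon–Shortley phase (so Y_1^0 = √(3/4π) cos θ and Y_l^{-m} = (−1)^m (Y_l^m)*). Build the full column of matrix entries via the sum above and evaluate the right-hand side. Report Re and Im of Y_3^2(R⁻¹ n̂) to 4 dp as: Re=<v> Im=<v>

Need the full column D^3_{m',2} for m'=−3..3 at α=5.5437, β=1.0083, γ=2.2253.
cos(β/2)=0.875585, sin(β/2)=0.483063
d^3_{-3,2}: single k=5 term ⇒ +0.056415;  D = +0.052267-0.021233i
d^3_{-2,2}: k∈[4..5] ⇒ +0.208729 -0.012706 = +0.196023;  D = +0.183894+0.067881i
d^3_{-1,2}: k∈[3..4] ⇒ +0.478562 -0.072831 = +0.405730;  D = +0.186528+0.360311i
d^3_{0,2}: k∈[2..3] ⇒ +0.751213 -0.228652 = +0.522561;  D = -0.135244+0.504757i
d^3_{1,2}: k∈[1..2] ⇒ +0.786134 -0.478562 = +0.307573;  D = -0.259025+0.165852i
d^3_{2,2}: k∈[0..1] ⇒ +0.450600 -0.685760 = -0.235160;  D = +0.231772+0.039776i
d^3_{3,2}: single k=0 term ⇒ -0.608937;  D = +0.373997+0.480552i
Y_3^{m'}(θ=2.7006,φ=2.2144) and Σ D·Y over m':
  (+0.0523-0.0212i)·(+0.0304-0.0114i)  (+0.1839+0.0679i)·(+0.0471-0.1617i)  (+0.1865+0.3603i)·(-0.2557-0.3409i)  (-0.1352+0.5048i)·(-0.3675+0.0000i)  (-0.2590+0.1659i)·(+0.2557-0.3409i)  (+0.2318+0.0398i)·(+0.0471+0.1617i)  (+0.3740+0.4806i)·(-0.0304-0.0114i)
Y_3^2(R⁻¹ n̂) = +0.134735-0.217821i

Re=0.1347 Im=-0.2178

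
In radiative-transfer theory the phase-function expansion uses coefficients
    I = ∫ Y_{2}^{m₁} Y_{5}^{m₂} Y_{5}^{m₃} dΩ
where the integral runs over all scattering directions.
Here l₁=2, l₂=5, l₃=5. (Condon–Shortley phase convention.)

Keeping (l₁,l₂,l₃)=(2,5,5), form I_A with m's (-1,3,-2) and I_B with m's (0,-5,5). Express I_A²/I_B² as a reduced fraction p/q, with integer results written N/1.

Shared (l₁,l₂,l₃)=(2,5,5): N and (l;000)² cancel in I_A²/I_B².
A: Δ = 2!·2!·8!/13! = 1/38610; Racah Σ t=1..2: t=1:−1/10080 t=2:+1/2880 = 1/4032; ⇒ 3j(2 5 5; -1 3 -2)² = 10/429, sgn -1
B: Δ = 2!·2!·8!/13! = 1/38610; Racah Σ t=0..0: t=0:+1/161280 = 1/161280; ⇒ 3j(2 5 5; 0 -5 5)² = 15/286, sgn +1
I_A²/I_B² = (10/429)/(15/286) = 4/9

4/9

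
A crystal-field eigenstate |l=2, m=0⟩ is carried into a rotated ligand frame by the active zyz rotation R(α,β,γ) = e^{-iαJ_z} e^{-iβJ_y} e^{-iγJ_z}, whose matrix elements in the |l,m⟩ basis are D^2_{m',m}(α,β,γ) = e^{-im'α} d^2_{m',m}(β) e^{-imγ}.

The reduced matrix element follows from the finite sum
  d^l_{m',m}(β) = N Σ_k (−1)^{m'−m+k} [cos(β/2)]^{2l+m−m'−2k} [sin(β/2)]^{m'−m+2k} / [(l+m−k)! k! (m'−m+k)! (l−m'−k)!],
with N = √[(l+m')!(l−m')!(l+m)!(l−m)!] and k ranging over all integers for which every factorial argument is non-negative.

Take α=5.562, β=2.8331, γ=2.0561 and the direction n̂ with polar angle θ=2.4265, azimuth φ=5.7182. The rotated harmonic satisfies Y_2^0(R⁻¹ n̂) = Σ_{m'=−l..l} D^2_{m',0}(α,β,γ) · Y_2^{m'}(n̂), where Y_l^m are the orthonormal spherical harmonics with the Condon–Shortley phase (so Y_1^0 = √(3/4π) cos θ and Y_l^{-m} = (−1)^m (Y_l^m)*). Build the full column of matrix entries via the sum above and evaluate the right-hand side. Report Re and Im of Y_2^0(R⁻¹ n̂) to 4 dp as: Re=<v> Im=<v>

Re=0.4786 Im=0.0000

Need the full column D^2_{m',0} for m'=−2..2 at α=5.5620, β=2.8331, γ=2.0561.
cos(β/2)=0.153635, sin(β/2)=0.988128
d^2_{-2,0}: single k=2 term ⇒ +0.056453;  D = +0.007230-0.055988i
d^2_{-1,0}: k∈[1..2] ⇒ +0.008777 -0.363083 = -0.354306;  D = -0.266092+0.233939i
d^2_{0,0}: k∈[0..2] ⇒ +0.000557 -0.092187 +0.953349 = +0.861720;  D = +0.861720+0.000000i
d^2_{1,0}: k∈[0..1] ⇒ -0.008777 +0.363083 = +0.354306;  D = +0.266092+0.233939i
d^2_{2,0}: single k=0 term ⇒ +0.056453;  D = +0.007230+0.055988i
Y_2^{m'}(θ=2.4265,φ=5.7182) and Σ D·Y over m':
  (+0.0072-0.0560i)·(+0.0709+0.1502i)  (-0.2661+0.2339i)·(-0.3230-0.2048i)  (+0.8617+0.0000i)·(+0.2240+0.0000i)  (+0.2661+0.2339i)·(+0.3230-0.2048i)  (+0.0072+0.0560i)·(+0.0709-0.1502i)
Y_2^0(R⁻¹ n̂) = +0.478584+0.000000i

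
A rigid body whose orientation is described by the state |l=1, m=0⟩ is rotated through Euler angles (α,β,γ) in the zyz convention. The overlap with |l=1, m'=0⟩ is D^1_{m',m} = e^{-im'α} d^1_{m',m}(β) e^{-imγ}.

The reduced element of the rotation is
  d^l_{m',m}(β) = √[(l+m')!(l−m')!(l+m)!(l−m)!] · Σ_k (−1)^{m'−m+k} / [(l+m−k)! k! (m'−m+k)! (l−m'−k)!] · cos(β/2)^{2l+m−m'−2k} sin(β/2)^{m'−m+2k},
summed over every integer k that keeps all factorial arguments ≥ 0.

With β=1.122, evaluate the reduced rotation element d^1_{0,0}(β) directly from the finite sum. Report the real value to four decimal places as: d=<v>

d=0.4339

d^1_{0,0}(β=1.1220) via the finite sum:
Half-angle: c=0.846724, s=0.532033. N=√(1·1·1·1)=1.000000
k∈{0,1} keeps every argument non-negative
  k=0: (−1)^0·1.0000/(1)·0.8467^2·0.5320^0 = +0.716941
  k=1: (−1)^1·1.0000/(1)·0.8467^0·0.5320^2 = -0.283059
d^1_{0,0}(1.1220) = +0.716941 -0.283059 = +0.433881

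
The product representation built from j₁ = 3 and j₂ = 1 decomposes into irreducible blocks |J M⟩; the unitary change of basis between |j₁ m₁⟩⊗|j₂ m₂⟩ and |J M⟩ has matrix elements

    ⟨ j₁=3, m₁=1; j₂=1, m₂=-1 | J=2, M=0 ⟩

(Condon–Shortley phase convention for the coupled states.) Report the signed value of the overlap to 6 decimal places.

√[5·2!4!0!/7! · 4!2!0!2!2!2!] = √(128/7)
  +(−1)^0/∏(0,2,2,0,2,0)! = 1/8  (running 1/8)
⟨..|..⟩ = √(128/7)·(1/8) = +0.534522

+√(2/7) = +0.534522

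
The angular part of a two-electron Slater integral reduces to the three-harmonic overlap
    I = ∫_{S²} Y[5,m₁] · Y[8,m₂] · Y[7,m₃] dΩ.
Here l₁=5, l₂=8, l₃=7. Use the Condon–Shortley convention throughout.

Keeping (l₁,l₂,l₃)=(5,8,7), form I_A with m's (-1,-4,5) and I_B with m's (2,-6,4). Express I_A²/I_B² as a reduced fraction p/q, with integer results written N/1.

1/78

Shared (l₁,l₂,l₃)=(5,8,7): N and (l;000)² cancel in I_A²/I_B².
A: Δ = 6!·4!·10!/21! = 1/814773960; Racah Σ t=2..4: t=2:+1/92897280 t=3:−1/78382080 t=4:+1/696729600 = -1/1791590400; ⇒ 3j(5 8 7; -1 -4 5)² = 11/151164, sgn -1
B: Δ = 6!·4!·10!/21! = 1/814773960; Racah Σ t=0..2: t=0:+1/348364800 t=1:−1/174182400 t=2:+1/1045094400 = -1/522547200; ⇒ 3j(5 8 7; 2 -6 4)² = 11/1938, sgn +1
I_A²/I_B² = (11/151164)/(11/1938) = 1/78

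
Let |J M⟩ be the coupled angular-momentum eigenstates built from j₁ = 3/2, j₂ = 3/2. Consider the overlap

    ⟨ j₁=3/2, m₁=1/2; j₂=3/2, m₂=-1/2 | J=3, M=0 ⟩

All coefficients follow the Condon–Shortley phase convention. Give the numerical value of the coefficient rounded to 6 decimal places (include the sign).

√[7·0!3!3!/7! · 2!1!1!2!3!3!] = √(36/5)
  +(−1)^0/∏(0,0,1,1,2,2)! = 1/4  (running 1/4)
⟨..|..⟩ = √(36/5)·(1/4) = +0.670820

+√(9/20) = +0.670820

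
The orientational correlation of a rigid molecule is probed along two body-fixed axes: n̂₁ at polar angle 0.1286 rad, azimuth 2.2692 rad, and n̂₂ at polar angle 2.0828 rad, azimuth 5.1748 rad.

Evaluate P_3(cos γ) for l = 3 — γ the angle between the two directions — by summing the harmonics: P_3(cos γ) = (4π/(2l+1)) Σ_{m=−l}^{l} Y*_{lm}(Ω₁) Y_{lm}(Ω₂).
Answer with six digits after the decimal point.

Term-by-term m-sum for l=3 (normalisation 4π/7 = 1.795196):
  m=-3: Y*=(0.000762, 0.000441)  Y=(-0.271774, -0.050456)  product (-0.000185, -0.000158)
  m=-2: Y*=(-0.002886, -0.016418)  Y=(0.229062, -0.303847)  product (-0.005650, -0.002884)
  m=-1: Y*=(-0.104408, 0.124360)  Y=(0.025154, 0.050463)  product (-0.008902, -0.002141)
  m=+0: Y*=(0.709755, -0.000000)  Y=(0.329067, 0.000000)  product (0.233557, 0.000000)
  m=+1: Y*=(0.104408, 0.124360)  Y=(-0.025154, 0.050463)  product (-0.008902, 0.002141)
  m=+2: Y*=(-0.002886, 0.016418)  Y=(0.229062, 0.303847)  product (-0.005650, 0.002884)
  m=+3: Y*=(-0.000762, 0.000441)  Y=(0.271774, -0.050456)  product (-0.000185, 0.000158)
Total Σ_m = (0.204084, 0.000000). Multiply by 1.795196: (0.366371, 0.000000). P_3(cos γ) = 0.366371

0.366371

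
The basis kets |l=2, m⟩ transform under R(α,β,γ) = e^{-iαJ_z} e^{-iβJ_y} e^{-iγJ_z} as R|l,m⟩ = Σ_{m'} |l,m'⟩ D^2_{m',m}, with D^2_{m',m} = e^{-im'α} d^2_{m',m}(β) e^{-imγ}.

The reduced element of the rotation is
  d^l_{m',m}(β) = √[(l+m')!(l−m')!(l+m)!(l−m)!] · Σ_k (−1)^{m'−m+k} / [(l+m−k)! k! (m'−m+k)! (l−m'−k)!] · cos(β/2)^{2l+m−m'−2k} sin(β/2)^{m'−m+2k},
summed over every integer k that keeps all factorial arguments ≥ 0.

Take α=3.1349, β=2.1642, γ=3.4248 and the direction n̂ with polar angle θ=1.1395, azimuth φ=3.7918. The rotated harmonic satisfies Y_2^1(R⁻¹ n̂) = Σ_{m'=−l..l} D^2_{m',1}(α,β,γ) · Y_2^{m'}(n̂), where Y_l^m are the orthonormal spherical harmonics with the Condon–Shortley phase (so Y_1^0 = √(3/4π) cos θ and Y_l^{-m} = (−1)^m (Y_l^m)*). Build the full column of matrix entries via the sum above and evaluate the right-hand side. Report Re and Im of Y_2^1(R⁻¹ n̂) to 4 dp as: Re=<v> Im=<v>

Need the full column D^2_{m',1} for m'=−2..2 at α=3.1349, β=2.1642, γ=3.4248.
cos(β/2)=0.469475, sin(β/2)=0.882946
d^2_{-2,1}: single k=3 term ⇒ +0.646316;  D = -0.618096+0.188894i
d^2_{-1,1}: k∈[2..3] ⇒ +0.515483 -0.607765 = -0.092282;  D = -0.088431+0.026379i
d^2_{0,1}: k∈[1..2] ⇒ +0.223794 -0.791572 = -0.567778;  D = +0.545160-0.158658i
d^2_{1,1}: k∈[0..1] ⇒ +0.048579 -0.515483 = -0.466904;  D = -0.449168+0.127467i
d^2_{2,1}: single k=0 term ⇒ -0.182727;  D = +0.176115-0.048708i
Y_2^{m'}(θ=1.1395,φ=3.7918) and Σ D·Y over m':
  (-0.6181+0.1889i)·(+0.0851-0.3072i)  (-0.0884+0.0264i)·(-0.2335+0.1776i)  (+0.5452-0.1587i)·(-0.1500+0.0000i)  (-0.4492+0.1275i)·(+0.2335+0.1776i)  (+0.1761-0.0487i)·(+0.0851+0.3072i)
Y_2^1(R⁻¹ n̂) = -0.158000+0.207838i

Re=-0.1580 Im=0.2078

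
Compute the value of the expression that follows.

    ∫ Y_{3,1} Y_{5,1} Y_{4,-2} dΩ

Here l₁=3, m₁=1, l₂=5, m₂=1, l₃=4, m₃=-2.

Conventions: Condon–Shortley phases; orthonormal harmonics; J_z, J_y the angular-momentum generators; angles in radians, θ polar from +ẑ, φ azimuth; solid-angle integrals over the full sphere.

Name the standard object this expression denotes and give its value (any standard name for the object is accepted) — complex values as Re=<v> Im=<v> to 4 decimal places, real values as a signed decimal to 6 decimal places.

This is a Gaunt coefficient — the integral of a triple product of spherical harmonics over the sphere.
Rules hold: Σm=0, L=12 even, 2≤4≤8.
N = 7·11·9 = 693
Δ = 4!·2!·6!/13! = 1/180180
Racah Σ t=1..3: t=1:−1/576 t=2:+1/144 t=3:−1/576 = 1/288
⇒ 3j(3 5 4; 0 0 0)² = 20/1001, sgn +1
Racah Σ t=0..2: t=0:+1/34560 t=1:−1/720 t=2:+1/384 = 43/34560
⇒ 3j(3 5 4; 1 1 -2)² = 1849/180180, sgn +1
4πI² = N·(3j₀)²·(3jₘ)² = 1849/13013
I = +1·√(0.142089/4π) = 0.10633465

Gaunt coefficient, +0.106335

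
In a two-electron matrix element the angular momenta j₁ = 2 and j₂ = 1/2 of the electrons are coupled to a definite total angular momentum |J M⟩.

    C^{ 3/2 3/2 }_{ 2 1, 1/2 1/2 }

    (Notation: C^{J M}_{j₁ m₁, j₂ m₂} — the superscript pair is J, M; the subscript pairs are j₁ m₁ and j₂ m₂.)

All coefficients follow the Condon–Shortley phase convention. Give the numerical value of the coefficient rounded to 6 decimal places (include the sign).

√[4·1!3!0!/5! · 3!1!1!0!3!0!] = √(36/5)
  +(−1)^1/∏(1,0,0,0,3,0)! = -1/6  (running -1/6)
⟨..|..⟩ = √(36/5)·(-1/6) = -0.447214

−√(1/5) ≈ -0.447214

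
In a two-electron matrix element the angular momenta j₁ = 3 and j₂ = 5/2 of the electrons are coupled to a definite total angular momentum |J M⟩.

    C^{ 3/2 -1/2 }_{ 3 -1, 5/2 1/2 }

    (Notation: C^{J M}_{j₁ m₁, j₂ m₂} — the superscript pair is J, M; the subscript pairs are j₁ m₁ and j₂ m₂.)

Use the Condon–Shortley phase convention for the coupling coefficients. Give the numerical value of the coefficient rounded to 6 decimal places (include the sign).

√[4·4!2!1!/8! · 2!4!3!2!1!2!] = √(192/35)
  +(−1)^2/∏(2,2,2,1,0,0)! = 1/8  (running 1/8)
  +(−1)^3/∏(3,1,1,0,1,1)! = -1/6  (running -1/24)
⟨..|..⟩ = √(192/35)·(-1/24) = -0.097590

−√(1/105) = -0.097590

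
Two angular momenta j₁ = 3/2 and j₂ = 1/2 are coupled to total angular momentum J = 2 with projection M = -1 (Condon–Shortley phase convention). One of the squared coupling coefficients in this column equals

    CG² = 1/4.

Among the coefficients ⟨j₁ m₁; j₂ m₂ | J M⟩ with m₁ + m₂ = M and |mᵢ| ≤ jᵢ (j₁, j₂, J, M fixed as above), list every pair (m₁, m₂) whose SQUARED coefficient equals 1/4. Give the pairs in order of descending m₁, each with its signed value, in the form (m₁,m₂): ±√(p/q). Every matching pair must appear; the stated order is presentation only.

Admissible pairs with m₁+m₂ = M = -1: (-3/2,1/2), (-1/2,-1/2)
  (m₁,m₂)=(-1/2,-1/2): CG² = 3/4, CG = +√(3/4)
  (m₁,m₂)=(-3/2,1/2): CG² = 1/4, CG = +√(1/4)   ← matches the target
Pairs with CG² = 1/4: (-3/2,1/2): +√(1/4)

(-3/2,1/2): +√(1/4)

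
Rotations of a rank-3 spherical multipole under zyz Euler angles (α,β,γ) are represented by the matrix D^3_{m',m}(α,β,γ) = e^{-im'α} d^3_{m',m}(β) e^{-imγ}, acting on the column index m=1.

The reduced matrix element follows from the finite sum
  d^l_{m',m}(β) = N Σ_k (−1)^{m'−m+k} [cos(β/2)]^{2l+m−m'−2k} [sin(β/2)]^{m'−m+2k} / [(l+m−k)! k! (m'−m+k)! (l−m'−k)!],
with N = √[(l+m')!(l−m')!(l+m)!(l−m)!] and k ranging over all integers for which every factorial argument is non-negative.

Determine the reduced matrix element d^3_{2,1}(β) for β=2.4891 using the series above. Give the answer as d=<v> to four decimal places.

d=0.1668

d^3_{2,1}(β=2.4891) via the finite sum:
Half-angle: c=0.320490, s=0.947252. N=√(120·1·24·2)=75.894664
k: max(0,(1)−(2))=0 … min(3+(1),3−(2))=1
  k=0: (−1)^1·75.8947/(24)·0.3205^5·0.9473^1 = -0.010128
  k=1: (−1)^2·75.8947/(12)·0.3205^3·0.9473^3 = +0.176957
d^3_{2,1}(2.4891) = -0.010128 +0.176957 = +0.166829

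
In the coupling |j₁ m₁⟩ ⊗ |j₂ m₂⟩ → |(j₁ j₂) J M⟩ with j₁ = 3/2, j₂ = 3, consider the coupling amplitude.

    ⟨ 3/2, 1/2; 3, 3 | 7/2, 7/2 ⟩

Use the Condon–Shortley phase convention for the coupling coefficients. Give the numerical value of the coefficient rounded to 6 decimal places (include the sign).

√[8·1!2!5!/9! · 2!1!6!0!7!0!] = √(38400)
  +(−1)^1/∏(1,0,0,5,2,0)! = -1/240  (running -1/240)
⟨..|..⟩ = √(38400)·(-1/240) = -0.816497

-0.816497  (= −√(2/3))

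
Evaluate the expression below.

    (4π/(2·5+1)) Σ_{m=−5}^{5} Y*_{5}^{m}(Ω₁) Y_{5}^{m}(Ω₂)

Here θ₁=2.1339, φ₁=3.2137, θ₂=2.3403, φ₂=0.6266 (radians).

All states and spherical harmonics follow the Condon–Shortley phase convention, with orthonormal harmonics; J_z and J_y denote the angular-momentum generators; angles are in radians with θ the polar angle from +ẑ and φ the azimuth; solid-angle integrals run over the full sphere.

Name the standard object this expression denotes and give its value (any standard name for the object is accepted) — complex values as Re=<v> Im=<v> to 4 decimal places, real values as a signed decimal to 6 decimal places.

Legendre polynomial (addition theorem), -0.245625

This sum is the spherical-harmonic addition theorem: it equals the Legendre polynomial P_l(cos γ) of the angle γ between the two directions.
Addition theorem: P_5(cos γ) = (4π/11) Σ_m Y*_{lm}(Ω₁) Y_{lm}(Ω₂), m = −5…5:
  m=-5: (-0.187764, -0.070790) × (-0.088720, -0.000762) = (0.016605, 0.006424)  (running Σ = (0.016605, 0.006424))
  m=-4: (-0.384039, -0.113945) × (0.218778, 0.161261) = (-0.065644, -0.086859)  (running Σ = (-0.049040, -0.080435))
  m=-3: (-0.319645, -0.070245) × (-0.130864, -0.409939) = (0.013034, 0.140228)  (running Σ = (-0.036006, 0.059792))
  m=-2: (0.092909, 0.013493) × (-0.085929, 0.261402) = (-0.011511, 0.023127)  (running Σ = (-0.047516, 0.082919))
  m=-1: (0.346894, 0.025057) × (-0.159497, 0.115463) = (-0.058222, 0.036057)  (running Σ = (-0.105738, 0.118976))
  m=0: (-0.010529, -0.000000) × (0.335482, 0.000000) = (-0.003532, -0.000000)  (running Σ = (-0.109271, 0.118976))
  m=1: (-0.346894, 0.025057) × (0.159497, 0.115463) = (-0.058222, -0.036057)  (running Σ = (-0.167492, 0.082919))
  m=2: (0.092909, -0.013493) × (-0.085929, -0.261402) = (-0.011511, -0.023127)  (running Σ = (-0.179003, 0.059792))
  m=3: (0.319645, -0.070245) × (0.130864, -0.409939) = (0.013034, -0.140228)  (running Σ = (-0.165969, -0.080435))
  m=4: (-0.384039, 0.113945) × (0.218778, -0.161261) = (-0.065644, 0.086859)  (running Σ = (-0.231613, 0.006424))
  m=5: (0.187764, -0.070790) × (0.088720, -0.000762) = (0.016605, -0.006424)  (running Σ = (-0.215009, 0.000000))
Accumulated sum (-0.215009, 0.000000); after 4π/(2l+1) scaling, (-0.245625, 0.000000) ⇒ P_5 = -0.245625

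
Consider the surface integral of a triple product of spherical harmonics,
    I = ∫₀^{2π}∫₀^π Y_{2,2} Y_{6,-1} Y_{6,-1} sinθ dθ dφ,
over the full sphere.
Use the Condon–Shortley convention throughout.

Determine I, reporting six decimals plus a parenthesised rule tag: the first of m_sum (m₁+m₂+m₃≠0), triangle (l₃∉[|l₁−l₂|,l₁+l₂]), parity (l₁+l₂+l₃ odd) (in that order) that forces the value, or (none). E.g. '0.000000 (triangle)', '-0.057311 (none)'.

0.196649 (none)

Rules hold: Σm=0, L=14 even, 4≤6≤8.
N = 5·13·13 = 845
Δ = 2!·2!·10!/15! = 1/90090
Racah Σ t=0..2: t=0:+1/69120 t=1:−1/14400 t=2:+1/69120 = -7/172800
⇒ 3j(2 6 6; 0 0 0)² = 14/715, sgn -1
Racah Σ t=0..0: t=0:+1/57600 = 1/57600
⇒ 3j(2 6 6; 2 -1 -1)² = 21/715, sgn -1
4πI² = N·(3j₀)²·(3jₘ)² = 294/605
I = +1·√(0.48595/4π) = 0.19664868
No selection rule forces the value: the integral is nonzero (none).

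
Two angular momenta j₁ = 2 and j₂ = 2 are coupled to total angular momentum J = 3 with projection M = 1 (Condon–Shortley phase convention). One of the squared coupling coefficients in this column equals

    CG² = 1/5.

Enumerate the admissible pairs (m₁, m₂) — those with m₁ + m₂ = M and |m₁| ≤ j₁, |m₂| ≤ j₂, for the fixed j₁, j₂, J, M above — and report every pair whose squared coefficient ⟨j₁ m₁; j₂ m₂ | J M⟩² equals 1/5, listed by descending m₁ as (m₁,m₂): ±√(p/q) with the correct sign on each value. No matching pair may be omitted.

Admissible pairs with m₁+m₂ = M = 1: (-1,2), (0,1), (1,0), (2,-1)
  (m₁,m₂)=(2,-1): CG² = 3/10, CG = +√(3/10)
  (m₁,m₂)=(1,0): CG² = 1/5, CG = +√(1/5)   ← matches the target
  (m₁,m₂)=(0,1): CG² = 1/5, CG = −√(1/5)   ← matches the target
  (m₁,m₂)=(-1,2): CG² = 3/10, CG = −√(3/10)
Pairs with CG² = 1/5: (1,0): +√(1/5); (0,1): −√(1/5)

(1,0): +√(1/5); (0,1): −√(1/5)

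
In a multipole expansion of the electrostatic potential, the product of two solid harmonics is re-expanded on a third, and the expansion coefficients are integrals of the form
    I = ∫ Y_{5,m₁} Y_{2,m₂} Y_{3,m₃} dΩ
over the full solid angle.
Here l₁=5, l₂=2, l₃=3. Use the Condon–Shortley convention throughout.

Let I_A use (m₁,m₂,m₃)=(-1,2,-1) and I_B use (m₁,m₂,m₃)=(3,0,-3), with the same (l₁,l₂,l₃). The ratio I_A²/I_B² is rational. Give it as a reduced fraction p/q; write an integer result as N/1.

Shared (l₁,l₂,l₃)=(5,2,3): N and (l;000)² cancel in I_A²/I_B².
A: Δ = 4!·6!·0!/11! = 1/2310; Racah Σ t=4..4: t=4:+1/1152 = 1/1152; ⇒ 3j(5 2 3; -1 2 -1)² = 1/154, sgn +1
B: Δ = 4!·6!·0!/11! = 1/2310; Racah Σ t=2..2: t=2:+1/2880 = 1/2880; ⇒ 3j(5 2 3; 3 0 -3)² = 2/165, sgn +1
I_A²/I_B² = (1/154)/(2/165) = 15/28

15/28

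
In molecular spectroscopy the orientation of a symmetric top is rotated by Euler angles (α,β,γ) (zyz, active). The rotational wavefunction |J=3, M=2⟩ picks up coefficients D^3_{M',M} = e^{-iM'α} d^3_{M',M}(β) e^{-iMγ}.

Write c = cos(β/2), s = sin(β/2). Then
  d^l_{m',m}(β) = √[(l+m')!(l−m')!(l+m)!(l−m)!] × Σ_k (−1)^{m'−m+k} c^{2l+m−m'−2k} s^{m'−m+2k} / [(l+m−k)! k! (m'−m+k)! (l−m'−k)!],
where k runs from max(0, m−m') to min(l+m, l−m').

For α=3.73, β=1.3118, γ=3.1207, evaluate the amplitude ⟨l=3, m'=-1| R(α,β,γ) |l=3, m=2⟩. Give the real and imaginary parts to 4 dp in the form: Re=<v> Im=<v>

Re=-0.4061 Im=-0.2962

First d^3_{-1,2}(β=1.3118), then the phase factors e^{-i(-1)α} and e^{-i(2)γ}:
c=cos(1.311800/2)=0.792499, s=sin(1.311800/2)=0.609873; N=√[2·24·120·1]=75.894664
k: max(0,(2)−(-1))=3 … min(3+(2),3−(-1))=4
  k=3: (−1)^0·75.8947/(12)·0.7925^3·0.6099^3 = +0.714076
  k=4: (−1)^1·75.8947/(24)·0.7925^1·0.6099^5 = -0.211444
d^3_{-1,2}(1.3118) = +0.714076 -0.211444 = +0.502632
Attach z-rotation phases: D = e^{-i(-1)(3.7300)}·(+0.502632)·e^{-i(2)(3.1207)} = -0.406084-0.296201i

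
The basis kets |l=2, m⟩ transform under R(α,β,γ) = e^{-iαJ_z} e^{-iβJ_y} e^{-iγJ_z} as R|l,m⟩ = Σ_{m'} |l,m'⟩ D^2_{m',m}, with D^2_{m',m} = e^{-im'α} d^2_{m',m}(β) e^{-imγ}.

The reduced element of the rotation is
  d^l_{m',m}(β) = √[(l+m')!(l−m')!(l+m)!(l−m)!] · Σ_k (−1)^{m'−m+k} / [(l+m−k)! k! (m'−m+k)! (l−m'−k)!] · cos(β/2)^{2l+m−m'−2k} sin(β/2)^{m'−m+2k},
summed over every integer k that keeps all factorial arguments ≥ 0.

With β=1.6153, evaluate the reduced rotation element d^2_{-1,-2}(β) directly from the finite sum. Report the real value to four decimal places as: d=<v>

d=-0.4773

d^2_{-1,-2}(β=1.6153) via the finite sum:
Half-angle: c=0.691199, s=0.722665. N=√(1·6·1·24)=12.000000
The bounds max(0,m−m')=0 and min(l+m,l−m')=0 give 1 term
  k=0: (−1)^1·12.0000/(6)·0.6912^3·0.7227^1 = -0.477282
d^2_{-1,-2}(1.6153) = -0.477282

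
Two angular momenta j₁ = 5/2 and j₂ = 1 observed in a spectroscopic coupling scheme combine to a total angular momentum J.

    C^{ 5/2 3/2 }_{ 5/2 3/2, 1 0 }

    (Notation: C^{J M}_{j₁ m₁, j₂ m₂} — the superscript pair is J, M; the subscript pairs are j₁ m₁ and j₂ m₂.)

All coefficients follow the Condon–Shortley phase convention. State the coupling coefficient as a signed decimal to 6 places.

+√(9/35) ≈ +0.507093

triangle: 1!·4!·1!/7! = 24/5040
(j±m)!: 4!·1!·1!·1!·4!·1! = 576
prefactor² = (2J+1)·Δ·N² = 576/35
  k=0: +1/(0!·1!·1!·1!·3!·0!) = 1/6
  k=1: −1/(1!·0!·0!·0!·4!·1!) = -1/24
Σ = 1/8  ⇒  CG² = 576/35·(1/8)² = 9/35
CG = +√(9/35) = +0.507093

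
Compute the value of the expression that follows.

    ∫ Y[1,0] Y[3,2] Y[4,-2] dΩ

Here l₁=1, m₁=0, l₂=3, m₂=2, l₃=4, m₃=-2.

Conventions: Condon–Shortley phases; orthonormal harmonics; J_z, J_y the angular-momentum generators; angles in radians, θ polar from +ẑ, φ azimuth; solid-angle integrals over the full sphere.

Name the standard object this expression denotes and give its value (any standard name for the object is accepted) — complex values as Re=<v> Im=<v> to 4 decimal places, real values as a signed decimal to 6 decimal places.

Gaunt coefficient, +0.213244

This is a Gaunt coefficient — the integral of a triple product of spherical harmonics over the sphere.
m-sum 0 ✓  L=8 even ✓  2≤4≤4 ✓
Π(2lᵢ+1) = 3×7×9 = 189
triangle coeff Δ(1,3,4) = 1/252
Σ_t [0,0]: t=0:+1/36 = 1/36
(3j)²=4/63 [(1 3 4; 0 0 0)], sign=+1
Σ_t [0,0]: t=0:+1/120 = 1/120
(3j)²=1/21 [(1 3 4; 0 2 -2)], sign=+1
⇒ 4πI² = 4/7
I = (+1)√(4/7/(4π)) = 0.21324362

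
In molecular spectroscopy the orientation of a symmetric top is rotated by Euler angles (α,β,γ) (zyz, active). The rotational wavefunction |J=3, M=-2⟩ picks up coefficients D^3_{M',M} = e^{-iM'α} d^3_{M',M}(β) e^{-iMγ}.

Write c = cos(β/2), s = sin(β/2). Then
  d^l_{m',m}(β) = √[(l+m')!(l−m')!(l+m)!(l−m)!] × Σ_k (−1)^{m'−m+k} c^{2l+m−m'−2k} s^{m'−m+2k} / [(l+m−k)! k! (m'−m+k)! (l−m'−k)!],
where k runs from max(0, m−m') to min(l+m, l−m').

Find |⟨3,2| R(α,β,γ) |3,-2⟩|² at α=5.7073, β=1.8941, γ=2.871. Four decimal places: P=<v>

First d^3_{2,-2}(β=1.8941), then the phase factors e^{-i(2)α} and e^{-i(-2)γ}:
Half-angle: c=0.584080, s=0.811696. N=√(120·1·1·120)=120.000000
k: max(0,(-2)−(2))=0 … min(3+(-2),3−(2))=1
  k=0: (−1)^4·120.0000/(24)·0.5841^2·0.8117^4 = +0.740438
  k=1: (−1)^5·120.0000/(120)·0.5841^0·0.8117^6 = -0.285996
d^3_{2,-2}(1.8941) = +0.740438 -0.285996 = +0.454441
|D^3_{2,-2}|² = |d^3_{2,-2}(β)|² = (+0.454441)² = 0.206517 (the z-rotation phases have unit modulus)

P=0.2065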